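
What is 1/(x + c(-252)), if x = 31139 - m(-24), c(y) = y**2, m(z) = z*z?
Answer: 1/94067 ≈ 1.0631e-5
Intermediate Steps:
m(z) = z**2
x = 30563 (x = 31139 - 1*(-24)**2 = 31139 - 1*576 = 31139 - 576 = 30563)
1/(x + c(-252)) = 1/(30563 + (-252)**2) = 1/(30563 + 63504) = 1/94067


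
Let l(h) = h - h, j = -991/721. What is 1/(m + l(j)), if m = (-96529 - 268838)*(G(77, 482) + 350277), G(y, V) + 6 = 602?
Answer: -1/128197415391 ≈ -7.8005e-12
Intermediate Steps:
j = -991/721 (j = -991*1/721 = -991/721 ≈ -1.3745)
G(y, V) = 596 (G(y, V) = -6 + 602 = 596)
l(h) = 0
m = -128197415391 (m = (-96529 - 268838)*(596 + 350277) = -365367*350873 = -128197415391)
1/(m + l(j)) = 1/(-128197415391 + 0) = 1/(-128197415391) = -1/128197415391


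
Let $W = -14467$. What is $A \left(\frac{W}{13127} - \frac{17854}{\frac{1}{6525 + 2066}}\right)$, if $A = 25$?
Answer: $- \frac{50336700703625}{13127} \approx -3.8346 \cdot 10^{9}$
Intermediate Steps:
$A \left(\frac{W}{13127} - \frac{17854}{\frac{1}{6525 + 2066}}\right) = 25 \left(- \frac{14467}{13127} - \frac{17854}{\frac{1}{6525 + 2066}}\right) = 25 \left(\left(-14467\right) \frac{1}{13127} - \frac{17854}{\frac{1}{8591}}\right) = 25 \left(- \frac{14467}{13127} - 17854 \frac{1}{\frac{1}{8591}}\right) = 25 \left(- \frac{14467}{13127} - 153383714\right) = 25 \left(- \frac{2013468028145}{13127}\right) = - \frac{50336700703625}{13127}$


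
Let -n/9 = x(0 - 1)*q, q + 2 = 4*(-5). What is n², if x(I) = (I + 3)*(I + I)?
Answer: 627264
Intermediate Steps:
x(I) = 2*I*(3 + I) (x(I) = (3 + I)*(2*I) = 2*I*(3 + I))
q = -22 (q = -2 + 4*(-5) = -2 - 20 = -22)
n = -792 (n = -9*2*(0 - 1)*(3 + (0 - 1))*(-22) = -9*2*(-1)*(3 - 1)*(-22) = -9*2*(-1)*2*(-22) = -(-36)*(-22) = -9*88 = -792)
n² = (-792)² = 627264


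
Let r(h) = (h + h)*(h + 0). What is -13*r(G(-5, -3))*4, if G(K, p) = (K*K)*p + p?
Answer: -632736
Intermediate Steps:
G(K, p) = p + p*K² (G(K, p) = K²*p + p = p*K² + p = p + p*K²)
r(h) = 2*h² (r(h) = (2*h)*h = 2*h²)
-13*r(G(-5, -3))*4 = -26*(-3*(1 + (-5)²))²*4 = -26*(-3*(1 + 25))²*4 = -26*(-3*26)²*4 = -26*(-78)²*4 = -26*6084*4 = -13*12168*4 = -158184*4 = -632736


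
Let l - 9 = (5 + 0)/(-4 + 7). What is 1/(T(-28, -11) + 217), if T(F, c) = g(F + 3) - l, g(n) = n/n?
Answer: 3/622 ≈ 0.0048231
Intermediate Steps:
g(n) = 1
l = 32/3 (l = 9 + (5 + 0)/(-4 + 7) = 9 + 5/3 = 32/3 ≈ 10.667)
T(F, c) = -29/3 (T(F, c) = 1 - 1*32/3 = 1 - 32/3 = -29/3)
1/(T(-28, -11) + 217) = 1/(-29/3 + 217) = 1/(622/3) = 3/622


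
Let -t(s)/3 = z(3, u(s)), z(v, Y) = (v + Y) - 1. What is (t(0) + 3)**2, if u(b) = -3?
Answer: 36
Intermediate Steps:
z(v, Y) = -1 + Y + v (z(v, Y) = (Y + v) - 1 = -1 + Y + v)
t(s) = 3 (t(s) = -3*(-1 - 3 + 3) = -3*(-1) = 3)
(t(0) + 3)**2 = (3 + 3)**2 = 6**2 = 36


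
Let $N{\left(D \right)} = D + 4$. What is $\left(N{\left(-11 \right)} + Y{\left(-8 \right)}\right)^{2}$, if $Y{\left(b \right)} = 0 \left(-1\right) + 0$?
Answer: $49$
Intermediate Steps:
$N{\left(D \right)} = 4 + D$
$Y{\left(b \right)} = 0$ ($Y{\left(b \right)} = 0 + 0 = 0$)
$\left(N{\left(-11 \right)} + Y{\left(-8 \right)}\right)^{2} = \left(\left(4 - 11\right) + 0\right)^{2} = \left(-7 + 0\right)^{2} = \left(-7\right)^{2} = 49$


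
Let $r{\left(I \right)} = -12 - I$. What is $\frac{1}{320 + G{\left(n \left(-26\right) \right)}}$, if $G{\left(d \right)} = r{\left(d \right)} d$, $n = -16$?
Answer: $- \frac{1}{177728} \approx -5.6266 \cdot 10^{-6}$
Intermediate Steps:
$G{\left(d \right)} = d \left(-12 - d\right)$ ($G{\left(d \right)} = \left(-12 - d\right) d = d \left(-12 - d\right)$)
$\frac{1}{320 + G{\left(n \left(-26\right) \right)}} = \frac{1}{320 - \left(-16\right) \left(-26\right) \left(12 - -416\right)} = \frac{1}{320 - 416 \left(12 + 416\right)} = \frac{1}{320 - 416 \cdot 428} = \frac{1}{320 - 178048} = \frac{1}{-177728} = - \frac{1}{177728}$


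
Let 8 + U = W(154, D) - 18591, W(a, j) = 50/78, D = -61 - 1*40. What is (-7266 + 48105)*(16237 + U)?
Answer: -1253662009/13 ≈ -9.6436e+7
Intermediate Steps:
D = -101 (D = -61 - 40 = -101)
W(a, j) = 25/39 (W(a, j) = 50*(1/78) = 25/39)
U = -725336/39 (U = -8 + (25/39 - 18591) = -8 - 725024/39 = -725336/39 ≈ -18598.)
(-7266 + 48105)*(16237 + U) = (-7266 + 48105)*(16237 - 725336/39) = 40839*(-92093/39) = -1253662009/13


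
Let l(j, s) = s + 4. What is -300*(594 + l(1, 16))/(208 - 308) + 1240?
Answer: 3082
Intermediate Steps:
l(j, s) = 4 + s
-300*(594 + l(1, 16))/(208 - 308) + 1240 = -300*(594 + (4 + 16))/(208 - 308) + 1240 = -300*(594 + 20)/(-100) + 1240 = -184200*(-1)/100 + 1240 = -300*(-307/50) + 1240 = 1842 + 1240 = 3082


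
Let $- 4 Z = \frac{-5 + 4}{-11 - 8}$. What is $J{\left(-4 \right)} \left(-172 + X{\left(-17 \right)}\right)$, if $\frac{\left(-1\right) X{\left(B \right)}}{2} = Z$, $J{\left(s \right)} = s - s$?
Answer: $0$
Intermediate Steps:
$J{\left(s \right)} = 0$
$Z = - \frac{1}{76}$ ($Z = - \frac{\left(-5 + 4\right) \frac{1}{-11 - 8}}{4} = - \frac{\left(-1\right) \frac{1}{-19}}{4} = - \frac{\left(-1\right) \left(- \frac{1}{19}\right)}{4} = \left(- \frac{1}{4}\right) \frac{1}{19} = - \frac{1}{76} \approx -0.013158$)
$X{\left(B \right)} = \frac{1}{38}$ ($X{\left(B \right)} = \left(-2\right) \left(- \frac{1}{76}\right) = \frac{1}{38}$)
$J{\left(-4 \right)} \left(-172 + X{\left(-17 \right)}\right) = 0 \left(-172 + \frac{1}{38}\right) = 0 \left(- \frac{6535}{38}\right) = 0$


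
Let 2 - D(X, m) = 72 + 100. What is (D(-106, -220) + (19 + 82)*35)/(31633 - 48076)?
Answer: -3365/16443 ≈ -0.20465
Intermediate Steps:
D(X, m) = -170 (D(X, m) = 2 - (72 + 100) = 2 - 1*172 = 2 - 172 = -170)
(D(-106, -220) + (19 + 82)*35)/(31633 - 48076) = (-170 + (19 + 82)*35)/(31633 - 48076) = (-170 + 101*35)/(-16443) = (-170 + 3535)*(-1/16443) = 3365*(-1/16443) = -3365/16443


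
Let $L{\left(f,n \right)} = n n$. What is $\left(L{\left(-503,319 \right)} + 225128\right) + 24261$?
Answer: $351150$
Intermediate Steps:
$L{\left(f,n \right)} = n^{2}$
$\left(L{\left(-503,319 \right)} + 225128\right) + 24261 = \left(319^{2} + 225128\right) + 24261 = \left(101761 + 225128\right) + 24261 = 326889 + 24261 = 351150$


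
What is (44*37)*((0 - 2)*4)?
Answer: -13024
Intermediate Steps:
(44*37)*((0 - 2)*4) = 1628*(-2*4) = 1628*(-8) = -13024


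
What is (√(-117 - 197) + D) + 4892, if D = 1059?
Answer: 5951 + I*√314 ≈ 5951.0 + 17.72*I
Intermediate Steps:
(√(-117 - 197) + D) + 4892 = (√(-117 - 197) + 1059) + 4892 = (√(-314) + 1059) + 4892 = (I*√314 + 1059) + 4892 = (1059 + I*√314) + 4892 = 5951 + I*√314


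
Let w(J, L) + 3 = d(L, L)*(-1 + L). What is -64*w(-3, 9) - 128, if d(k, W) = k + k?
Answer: -9152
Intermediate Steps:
d(k, W) = 2*k
w(J, L) = -3 + 2*L*(-1 + L) (w(J, L) = -3 + (2*L)*(-1 + L) = -3 + 2*L*(-1 + L))
-64*w(-3, 9) - 128 = -64*(-3 - 2*9 + 2*9**2) - 128 = -64*(-3 - 18 + 2*81) - 128 = -64*(-3 - 18 + 162) - 128 = -64*141 - 128 = -9024 - 128 = -9152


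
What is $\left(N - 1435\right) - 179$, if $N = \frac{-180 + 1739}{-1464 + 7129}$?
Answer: $- \frac{9141751}{5665} \approx -1613.7$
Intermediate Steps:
$N = \frac{1559}{5665} \approx 0.2752$
$\left(N - 1435\right) - 179 = \left(\frac{1559}{5665} - 1435\right) - 179 = - \frac{8127716}{5665} - 179 = - \frac{9141751}{5665}$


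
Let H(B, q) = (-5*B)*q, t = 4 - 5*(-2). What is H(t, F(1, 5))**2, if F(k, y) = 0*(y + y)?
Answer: 0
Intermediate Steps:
F(k, y) = 0 (F(k, y) = 0*(2*y) = 0)
t = 14 (t = 4 + 10 = 14)
H(B, q) = -5*B*q
H(t, F(1, 5))**2 = (-5*14*0)**2 = 0**2 = 0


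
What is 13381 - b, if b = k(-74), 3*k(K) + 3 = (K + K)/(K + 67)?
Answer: 280874/21 ≈ 13375.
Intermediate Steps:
k(K) = -1 + 2*K/(3*(67 + K)) (k(K) = -1 + ((K + K)/(K + 67))/3 = -1 + ((2*K)/(67 + K))/3 = -1 + (2*K/(67 + K))/3 = -1 + 2*K/(3*(67 + K)))
b = 127/21 (b = (-201 - 1*(-74))/(3*(67 - 74)) = (⅓)*(-201 + 74)/(-7) = (⅓)*(-⅐)*(-127) = 127/21 ≈ 6.0476)
13381 - b = 13381 - 1*127/21 = 13381 - 127/21 = 280874/21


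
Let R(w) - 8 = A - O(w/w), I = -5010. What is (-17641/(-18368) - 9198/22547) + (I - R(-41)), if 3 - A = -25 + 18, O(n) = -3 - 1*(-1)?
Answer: -297558853731/59163328 ≈ -5029.4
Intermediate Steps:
O(n) = -2 (O(n) = -3 + 1 = -2)
A = 10 (A = 3 - (-25 + 18) = 3 - 1*(-7) = 3 + 7 = 10)
R(w) = 20 (R(w) = 8 + (10 - 1*(-2)) = 8 + (10 + 2) = 8 + 12 = 20)
(-17641/(-18368) - 9198/22547) + (I - R(-41)) = (-17641/(-18368) - 9198/22547) + (-5010 - 1*20) = (-17641*(-1/18368) - 9198*1/22547) + (-5010 - 20) = (17641/18368 - 1314/3221) - 5030 = 32686109/59163328 - 5030 = -297558853731/59163328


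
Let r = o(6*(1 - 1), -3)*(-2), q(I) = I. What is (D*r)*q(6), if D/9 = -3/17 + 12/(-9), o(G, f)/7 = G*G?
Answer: 0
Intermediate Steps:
o(G, f) = 7*G² (o(G, f) = 7*(G*G) = 7*G²)
r = 0 (r = (7*(6*(1 - 1))²)*(-2) = (7*(6*0)²)*(-2) = (7*0²)*(-2) = (7*0)*(-2) = 0*(-2) = 0)
D = -231/17 (D = 9*(-3/17 + 12/(-9)) = 9*(-3*1/17 + 12*(-⅑)) = 9*(-3/17 - 4/3) = 9*(-77/51) = -231/17 ≈ -13.588)
(D*r)*q(6) = -231/17*0*6 = 0*6 = 0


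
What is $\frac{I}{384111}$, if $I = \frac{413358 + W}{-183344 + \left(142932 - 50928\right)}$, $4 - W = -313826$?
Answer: $- \frac{8657}{417674985} \approx -2.0727 \cdot 10^{-5}$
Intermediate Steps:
$W = 313830$ ($W = 4 - -313826 = 4 + 313826 = 313830$)
$I = - \frac{181797}{22835}$ ($I = \frac{413358 + 313830}{-183344 + \left(142932 - 50928\right)} = \frac{727188}{-183344 + \left(142932 - 50928\right)} = \frac{727188}{-183344 + 92004} = \frac{727188}{-91340} = 727188 \left(- \frac{1}{91340}\right) = - \frac{181797}{22835} \approx -7.9613$)
$\frac{I}{384111} = - \frac{181797}{22835 \cdot 384111} = \left(- \frac{181797}{22835}\right) \frac{1}{384111} = - \frac{8657}{417674985}$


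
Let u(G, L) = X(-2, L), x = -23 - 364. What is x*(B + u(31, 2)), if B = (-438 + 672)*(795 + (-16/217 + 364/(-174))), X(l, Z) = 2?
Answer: -451826473716/6293 ≈ -7.1798e+7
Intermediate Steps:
x = -387
B = 1167497682/6293 (B = 234*(795 + (-16*1/217 + 364*(-1/174))) = 234*(795 + (-16/217 - 182/87)) = 234*(795 - 40886/18879) = 234*(14967919/18879) = 1167497682/6293 ≈ 1.8552e+5)
u(G, L) = 2
x*(B + u(31, 2)) = -387*(1167497682/6293 + 2) = -387*1167510268/6293 = -451826473716/6293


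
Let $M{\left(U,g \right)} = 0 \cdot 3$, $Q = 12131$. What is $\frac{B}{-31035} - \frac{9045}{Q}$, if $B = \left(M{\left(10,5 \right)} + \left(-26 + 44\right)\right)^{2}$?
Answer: $- \frac{94880673}{125495195} \approx -0.75605$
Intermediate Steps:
$M{\left(U,g \right)} = 0$
$B = 324$ ($B = \left(0 + \left(-26 + 44\right)\right)^{2} = \left(0 + 18\right)^{2} = 18^{2} = 324$)
$\frac{B}{-31035} - \frac{9045}{Q} = \frac{324}{-31035} - \frac{9045}{12131} = 324 \left(- \frac{1}{31035}\right) - \frac{9045}{12131} = - \frac{108}{10345} - \frac{9045}{12131} = - \frac{94880673}{125495195}$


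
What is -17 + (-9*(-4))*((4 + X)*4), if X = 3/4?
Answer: 667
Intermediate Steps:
X = ¾ (X = 3*(¼) = ¾ ≈ 0.75000)
-17 + (-9*(-4))*((4 + X)*4) = -17 + (-9*(-4))*((4 + ¾)*4) = -17 + 36*((19/4)*4) = -17 + 36*19 = -17 + 684 = 667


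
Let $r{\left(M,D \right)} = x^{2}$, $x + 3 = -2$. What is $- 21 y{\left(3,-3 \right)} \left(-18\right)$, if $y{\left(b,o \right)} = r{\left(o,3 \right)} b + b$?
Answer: $29484$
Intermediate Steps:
$x = -5$ ($x = -3 - 2 = -5$)
$r{\left(M,D \right)} = 25$ ($r{\left(M,D \right)} = \left(-5\right)^{2} = 25$)
$y{\left(b,o \right)} = 26 b$ ($y{\left(b,o \right)} = 25 b + b = 26 b$)
$- 21 y{\left(3,-3 \right)} \left(-18\right) = - 21 \cdot 26 \cdot 3 \left(-18\right) = \left(-21\right) 78 \left(-18\right) = \left(-1638\right) \left(-18\right) = 29484$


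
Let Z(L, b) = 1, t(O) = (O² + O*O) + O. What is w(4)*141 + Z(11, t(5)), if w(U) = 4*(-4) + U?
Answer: -1691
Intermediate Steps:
t(O) = O + 2*O² (t(O) = (O² + O²) + O = 2*O² + O = O + 2*O²)
w(U) = -16 + U
w(4)*141 + Z(11, t(5)) = (-16 + 4)*141 + 1 = -12*141 + 1 = -1692 + 1 = -1691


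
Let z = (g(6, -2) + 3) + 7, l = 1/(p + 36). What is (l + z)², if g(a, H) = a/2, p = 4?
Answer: 271441/1600 ≈ 169.65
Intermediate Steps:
l = 1/40 (l = 1/(4 + 36) = 1/40 ≈ 0.025000)
g(a, H) = a/2
z = 13 (z = ((½)*6 + 3) + 7 = (3 + 3) + 7 = 6 + 7 = 13)
(l + z)² = (1/40 + 13)² = (521/40)² = 271441/1600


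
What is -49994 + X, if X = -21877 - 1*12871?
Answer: -84742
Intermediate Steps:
X = -34748 (X = -21877 - 12871 = -34748)
-49994 + X = -49994 - 34748 = -84742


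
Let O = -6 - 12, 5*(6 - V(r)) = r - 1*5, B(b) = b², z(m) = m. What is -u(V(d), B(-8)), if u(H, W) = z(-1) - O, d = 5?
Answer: -17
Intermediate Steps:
V(r) = 7 - r/5 (V(r) = 6 - (r - 1*5)/5 = 6 - (r - 5)/5 = 6 - (-5 + r)/5 = 6 + (1 - r/5) = 7 - r/5)
O = -18
u(H, W) = 17 (u(H, W) = -1 - 1*(-18) = -1 + 18 = 17)
-u(V(d), B(-8)) = -1*17 = -17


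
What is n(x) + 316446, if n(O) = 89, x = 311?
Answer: 316535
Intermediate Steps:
n(x) + 316446 = 89 + 316446 = 316535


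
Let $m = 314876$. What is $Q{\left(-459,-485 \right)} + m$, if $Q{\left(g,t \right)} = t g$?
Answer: $537491$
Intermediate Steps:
$Q{\left(g,t \right)} = g t$
$Q{\left(-459,-485 \right)} + m = \left(-459\right) \left(-485\right) + 314876 = 222615 + 314876 = 537491$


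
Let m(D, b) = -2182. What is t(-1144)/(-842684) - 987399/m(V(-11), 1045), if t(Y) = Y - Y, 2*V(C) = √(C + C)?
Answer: 987399/2182 ≈ 452.52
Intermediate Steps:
V(C) = √2*√C/2 (V(C) = √(C + C)/2 = √(2*C)/2 = (√2*√C)/2 = √2*√C/2)
t(Y) = 0
t(-1144)/(-842684) - 987399/m(V(-11), 1045) = 0/(-842684) - 987399/(-2182) = 0*(-1/842684) - 987399*(-1/2182) = 0 + 987399/2182 = 987399/2182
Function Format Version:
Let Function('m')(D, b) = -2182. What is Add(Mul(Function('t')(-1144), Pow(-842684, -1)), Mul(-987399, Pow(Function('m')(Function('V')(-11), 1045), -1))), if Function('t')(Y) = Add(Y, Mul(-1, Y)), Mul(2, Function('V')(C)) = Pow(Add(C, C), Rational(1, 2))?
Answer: Rational(987399, 2182) ≈ 452.52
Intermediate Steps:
Function('V')(C) = Mul(Rational(1, 2), Pow(2, Rational(1, 2)), Pow(C, Rational(1, 2))) (Function('V')(C) = Mul(Rational(1, 2), Pow(Add(C, C), Rational(1, 2))) = Mul(Rational(1, 2), Pow(Mul(2, C), Rational(1, 2))) = Mul(Rational(1, 2), Mul(Pow(2, Rational(1, 2)), Pow(C, Rational(1, 2)))) = Mul(Rational(1, 2), Pow(2, Rational(1, 2)), Pow(C, Rational(1, 2))))
Function('t')(Y) = 0
Add(Mul(Function('t')(-1144), Pow(-842684, -1)), Mul(-987399, Pow(Function('m')(Function('V')(-11), 1045), -1))) = Add(Mul(0, Pow(-842684, -1)), Mul(-987399, Pow(-2182, -1))) = Add(Mul(0, Rational(-1, 842684)), Mul(-987399, Rational(-1, 2182))) = Add(0, Rational(987399, 2182)) = Rational(987399, 2182)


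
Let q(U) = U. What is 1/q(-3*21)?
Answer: -1/63 ≈ -0.015873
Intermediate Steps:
1/q(-3*21) = 1/(-3*21) = 1/(-63) = -1/63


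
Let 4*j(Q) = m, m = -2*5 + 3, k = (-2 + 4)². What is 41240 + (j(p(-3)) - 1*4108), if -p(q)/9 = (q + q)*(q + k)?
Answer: 148521/4 ≈ 37130.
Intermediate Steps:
k = 4 (k = 2² = 4)
p(q) = -18*q*(4 + q) (p(q) = -9*(q + q)*(q + 4) = -9*2*q*(4 + q) = -18*q*(4 + q))
m = -7 (m = -10 + 3 = -7)
j(Q) = -7/4 (j(Q) = (¼)*(-7) = -7/4)
41240 + (j(p(-3)) - 1*4108) = 41240 + (-7/4 - 1*4108) = 41240 + (-7/4 - 4108) = 41240 - 16439/4 = 148521/4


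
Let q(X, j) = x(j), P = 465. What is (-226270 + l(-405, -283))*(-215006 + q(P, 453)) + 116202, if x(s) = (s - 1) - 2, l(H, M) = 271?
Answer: 48489557646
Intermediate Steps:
x(s) = -3 + s (x(s) = (-1 + s) - 2 = -3 + s)
q(X, j) = -3 + j
(-226270 + l(-405, -283))*(-215006 + q(P, 453)) + 116202 = (-226270 + 271)*(-215006 + (-3 + 453)) + 116202 = -225999*(-215006 + 450) + 116202 = -225999*(-214556) + 116202 = 48489441444 + 116202 = 48489557646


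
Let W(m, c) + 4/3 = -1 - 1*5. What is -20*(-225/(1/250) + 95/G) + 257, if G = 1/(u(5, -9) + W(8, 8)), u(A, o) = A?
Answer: 3389071/3 ≈ 1.1297e+6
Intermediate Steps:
W(m, c) = -22/3 (W(m, c) = -4/3 + (-1 - 1*5) = -4/3 + (-1 - 5) = -4/3 - 6 = -22/3)
G = -3/7 (G = 1/(5 - 22/3) = 1/(-7/3) = -3/7 ≈ -0.42857)
-20*(-225/(1/250) + 95/G) + 257 = -20*(-225/(1/250) + 95/(-3/7)) + 257 = -20*(-225/1/250 + 95*(-7/3)) + 257 = -20*(-225*250 - 665/3) + 257 = -20*(-56250 - 665/3) + 257 = -20*(-169415/3) + 257 = 3388300/3 + 257 = 3389071/3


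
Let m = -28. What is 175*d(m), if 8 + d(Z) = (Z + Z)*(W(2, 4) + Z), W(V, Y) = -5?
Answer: 322000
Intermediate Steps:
d(Z) = -8 + 2*Z*(-5 + Z) (d(Z) = -8 + (Z + Z)*(-5 + Z) = -8 + (2*Z)*(-5 + Z) = -8 + 2*Z*(-5 + Z))
175*d(m) = 175*(-8 - 10*(-28) + 2*(-28)²) = 175*(-8 + 280 + 2*784) = 175*(-8 + 280 + 1568) = 175*1840 = 322000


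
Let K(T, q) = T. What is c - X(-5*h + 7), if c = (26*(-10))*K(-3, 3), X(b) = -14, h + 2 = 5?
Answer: 794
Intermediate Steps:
h = 3 (h = -2 + 5 = 3)
c = 780 (c = (26*(-10))*(-3) = -260*(-3) = 780)
c - X(-5*h + 7) = 780 - 1*(-14) = 780 + 14 = 794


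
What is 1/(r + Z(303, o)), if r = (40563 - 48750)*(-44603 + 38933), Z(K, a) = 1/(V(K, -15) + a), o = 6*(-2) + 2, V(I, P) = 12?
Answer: 2/92840581 ≈ 2.1542e-8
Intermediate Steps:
o = -10 (o = -12 + 2 = -10)
Z(K, a) = 1/(12 + a)
r = 46420290 (r = -8187*(-5670) = 46420290)
1/(r + Z(303, o)) = 1/(46420290 + 1/(12 - 10)) = 1/(46420290 + 1/2) = 1/(46420290 + ½) = 1/(92840581/2) = 2/92840581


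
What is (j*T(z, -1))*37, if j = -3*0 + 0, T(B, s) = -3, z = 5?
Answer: 0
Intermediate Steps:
j = 0 (j = 0 + 0 = 0)
(j*T(z, -1))*37 = (0*(-3))*37 = 0*37 = 0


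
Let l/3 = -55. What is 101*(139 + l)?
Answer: -2626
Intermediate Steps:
l = -165 (l = 3*(-55) = -165)
101*(139 + l) = 101*(139 - 165) = 101*(-26) = -2626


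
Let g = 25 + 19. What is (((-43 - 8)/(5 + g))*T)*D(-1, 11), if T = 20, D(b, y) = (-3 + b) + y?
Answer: -1020/7 ≈ -145.71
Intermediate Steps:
g = 44
D(b, y) = -3 + b + y
(((-43 - 8)/(5 + g))*T)*D(-1, 11) = (((-43 - 8)/(5 + 44))*20)*(-3 - 1 + 11) = (-51/49*20)*7 = (-51*1/49*20)*7 = -51/49*20*7 = -1020/49*7 = -1020/7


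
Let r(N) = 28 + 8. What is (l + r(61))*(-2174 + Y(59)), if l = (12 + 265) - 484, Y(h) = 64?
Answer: 360810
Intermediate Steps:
r(N) = 36
l = -207 (l = 277 - 484 = -207)
(l + r(61))*(-2174 + Y(59)) = (-207 + 36)*(-2174 + 64) = -171*(-2110) = 360810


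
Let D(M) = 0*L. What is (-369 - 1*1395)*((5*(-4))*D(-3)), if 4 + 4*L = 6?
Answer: 0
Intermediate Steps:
L = ½ (L = -1 + (¼)*6 = -1 + 3/2 = ½ ≈ 0.50000)
D(M) = 0 (D(M) = 0*(½) = 0)
(-369 - 1*1395)*((5*(-4))*D(-3)) = (-369 - 1*1395)*((5*(-4))*0) = (-369 - 1395)*(-20*0) = -1764*0 = 0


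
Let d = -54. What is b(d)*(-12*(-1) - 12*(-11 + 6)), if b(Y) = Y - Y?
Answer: 0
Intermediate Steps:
b(Y) = 0
b(d)*(-12*(-1) - 12*(-11 + 6)) = 0*(-12*(-1) - 12*(-11 + 6)) = 0*(12 - 12*(-5)) = 0*(12 - 1*(-60)) = 0*(12 + 60) = 0*72 = 0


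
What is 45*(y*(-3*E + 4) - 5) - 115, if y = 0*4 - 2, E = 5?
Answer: 650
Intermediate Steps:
y = -2 (y = 0 - 2 = -2)
45*(y*(-3*E + 4) - 5) - 115 = 45*(-2*(-3*5 + 4) - 5) - 115 = 45*(-2*(-15 + 4) - 5) - 115 = 45*(-2*(-11) - 5) - 115 = 45*(22 - 5) - 115 = 45*17 - 115 = 765 - 115 = 650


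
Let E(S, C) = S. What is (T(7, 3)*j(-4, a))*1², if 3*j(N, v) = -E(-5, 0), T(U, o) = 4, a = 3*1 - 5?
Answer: 20/3 ≈ 6.6667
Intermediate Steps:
a = -2 (a = 3 - 5 = -2)
j(N, v) = 5/3 (j(N, v) = (-1*(-5))/3 = (⅓)*5 = 5/3)
(T(7, 3)*j(-4, a))*1² = (4*(5/3))*1² = (20/3)*1 = 20/3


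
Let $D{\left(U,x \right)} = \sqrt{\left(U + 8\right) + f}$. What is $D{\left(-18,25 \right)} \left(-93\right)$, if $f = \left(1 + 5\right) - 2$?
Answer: $- 93 i \sqrt{6} \approx - 227.8 i$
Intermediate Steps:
$f = 4$ ($f = 6 - 2 = 4$)
$D{\left(U,x \right)} = \sqrt{12 + U}$ ($D{\left(U,x \right)} = \sqrt{\left(U + 8\right) + 4} = \sqrt{\left(8 + U\right) + 4} = \sqrt{12 + U}$)
$D{\left(-18,25 \right)} \left(-93\right) = \sqrt{12 - 18} \left(-93\right) = \sqrt{-6} \left(-93\right) = i \sqrt{6} \left(-93\right) = - 93 i \sqrt{6}$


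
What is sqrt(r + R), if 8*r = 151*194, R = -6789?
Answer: I*sqrt(12509)/2 ≈ 55.922*I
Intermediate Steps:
r = 14647/4 (r = (151*194)/8 = (1/8)*29294 = 14647/4 ≈ 3661.8)
sqrt(r + R) = sqrt(14647/4 - 6789) = sqrt(-12509/4) = I*sqrt(12509)/2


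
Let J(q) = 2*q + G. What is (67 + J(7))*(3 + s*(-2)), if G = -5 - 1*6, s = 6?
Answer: -630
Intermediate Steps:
G = -11 (G = -5 - 6 = -11)
J(q) = -11 + 2*q (J(q) = 2*q - 11 = -11 + 2*q)
(67 + J(7))*(3 + s*(-2)) = (67 + (-11 + 2*7))*(3 + 6*(-2)) = (67 + (-11 + 14))*(3 - 12) = (67 + 3)*(-9) = 70*(-9) = -630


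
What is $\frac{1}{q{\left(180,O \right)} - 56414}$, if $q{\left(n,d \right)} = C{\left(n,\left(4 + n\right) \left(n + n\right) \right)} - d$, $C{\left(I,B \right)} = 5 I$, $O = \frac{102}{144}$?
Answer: $- \frac{24}{1332353} \approx -1.8013 \cdot 10^{-5}$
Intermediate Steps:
$O = \frac{17}{24}$ ($O = 102 \cdot \frac{1}{144} = \frac{17}{24} \approx 0.70833$)
$q{\left(n,d \right)} = - d + 5 n$ ($q{\left(n,d \right)} = 5 n - d = - d + 5 n$)
$\frac{1}{q{\left(180,O \right)} - 56414} = \frac{1}{\left(\left(-1\right) \frac{17}{24} + 5 \cdot 180\right) - 56414} = \frac{1}{\left(- \frac{17}{24} + 900\right) - 56414} = \frac{1}{\frac{21583}{24} - 56414} = \frac{1}{- \frac{1332353}{24}} = - \frac{24}{1332353}$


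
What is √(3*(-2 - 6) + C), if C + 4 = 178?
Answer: 5*√6 ≈ 12.247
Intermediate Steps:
C = 174 (C = -4 + 178 = 174)
√(3*(-2 - 6) + C) = √(3*(-2 - 6) + 174) = √(3*(-8) + 174) = √(-24 + 174) = √150 = 5*√6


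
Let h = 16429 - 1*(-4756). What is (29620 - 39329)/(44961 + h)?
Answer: -9709/66146 ≈ -0.14678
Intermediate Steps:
h = 21185 (h = 16429 + 4756 = 21185)
(29620 - 39329)/(44961 + h) = (29620 - 39329)/(44961 + 21185) = -9709/66146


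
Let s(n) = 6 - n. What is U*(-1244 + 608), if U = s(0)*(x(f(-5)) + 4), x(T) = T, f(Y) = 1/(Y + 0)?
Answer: -72504/5 ≈ -14501.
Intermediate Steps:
f(Y) = 1/Y
U = 114/5 (U = (6 - 1*0)*(1/(-5) + 4) = (6 + 0)*(-1/5 + 4) = 6*(19/5) = 114/5 ≈ 22.800)
U*(-1244 + 608) = 114*(-1244 + 608)/5 = (114/5)*(-636) = -72504/5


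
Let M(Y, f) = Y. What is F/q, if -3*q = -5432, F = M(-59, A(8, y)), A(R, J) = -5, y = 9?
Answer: -177/5432 ≈ -0.032585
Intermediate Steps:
F = -59
q = 5432/3 (q = -⅓*(-5432) = 5432/3 ≈ 1810.7)
F/q = -59/5432/3 = -59*3/5432 = -177/5432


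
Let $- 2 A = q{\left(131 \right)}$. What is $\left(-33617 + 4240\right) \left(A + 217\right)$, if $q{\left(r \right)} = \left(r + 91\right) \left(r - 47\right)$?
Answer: $267536339$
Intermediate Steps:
$q{\left(r \right)} = \left(-47 + r\right) \left(91 + r\right)$ ($q{\left(r \right)} = \left(91 + r\right) \left(-47 + r\right) = \left(-47 + r\right) \left(91 + r\right)$)
$A = -9324$ ($A = - \frac{-4277 + 131^{2} + 44 \cdot 131}{2} = - \frac{-4277 + 17161 + 5764}{2} = \left(- \frac{1}{2}\right) 18648 = -9324$)
$\left(-33617 + 4240\right) \left(A + 217\right) = \left(-33617 + 4240\right) \left(-9324 + 217\right) = \left(-29377\right) \left(-9107\right) = 267536339$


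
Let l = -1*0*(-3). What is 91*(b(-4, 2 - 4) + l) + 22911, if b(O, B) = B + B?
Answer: 22547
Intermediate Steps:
b(O, B) = 2*B
l = 0 (l = 0*(-3) = 0)
91*(b(-4, 2 - 4) + l) + 22911 = 91*(2*(2 - 4) + 0) + 22911 = 91*(2*(-2) + 0) + 22911 = 91*(-4 + 0) + 22911 = 91*(-4) + 22911 = -364 + 22911 = 22547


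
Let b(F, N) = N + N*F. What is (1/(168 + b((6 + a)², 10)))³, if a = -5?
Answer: 1/6644672 ≈ 1.5050e-7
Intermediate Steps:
b(F, N) = N + F*N
(1/(168 + b((6 + a)², 10)))³ = (1/(168 + 10*(1 + (6 - 5)²)))³ = (1/(168 + 10*(1 + 1²)))³ = (1/(168 + 10*(1 + 1)))³ = (1/(168 + 10*2))³ = (1/(168 + 20))³ = (1/188)³ = 1/6644672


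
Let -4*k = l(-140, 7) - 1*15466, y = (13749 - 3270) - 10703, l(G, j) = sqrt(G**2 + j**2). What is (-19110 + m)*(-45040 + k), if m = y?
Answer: 796048449 + 67669*sqrt(401)/2 ≈ 7.9673e+8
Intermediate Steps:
y = -224 (y = 10479 - 10703 = -224)
m = -224
k = 7733/2 - 7*sqrt(401)/4 (k = -(sqrt((-140)**2 + 7**2) - 1*15466)/4 = -(sqrt(19600 + 49) - 15466)/4 = -(sqrt(19649) - 15466)/4 = -(7*sqrt(401) - 15466)/4 = -(-15466 + 7*sqrt(401))/4 = 7733/2 - 7*sqrt(401)/4 ≈ 3831.5)
(-19110 + m)*(-45040 + k) = (-19110 - 224)*(-45040 + (7733/2 - 7*sqrt(401)/4)) = -19334*(-82347/2 - 7*sqrt(401)/4) = 796048449 + 67669*sqrt(401)/2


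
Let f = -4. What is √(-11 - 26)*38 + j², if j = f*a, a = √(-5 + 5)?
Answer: 38*I*√37 ≈ 231.15*I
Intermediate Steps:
a = 0 (a = √0 = 0)
j = 0 (j = -4*0 = 0)
√(-11 - 26)*38 + j² = √(-11 - 26)*38 + 0² = √(-37)*38 + 0 = (I*√37)*38 + 0 = 38*I*√37 + 0 = 38*I*√37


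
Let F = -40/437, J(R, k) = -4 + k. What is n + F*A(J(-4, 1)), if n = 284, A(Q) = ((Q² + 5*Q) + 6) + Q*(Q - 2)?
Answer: 123508/437 ≈ 282.63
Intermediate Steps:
F = -40/437 (F = -40*1/437 = -40/437 ≈ -0.091533)
A(Q) = 6 + Q² + 5*Q + Q*(-2 + Q) (A(Q) = (6 + Q² + 5*Q) + Q*(-2 + Q) = 6 + Q² + 5*Q + Q*(-2 + Q))
n + F*A(J(-4, 1)) = 284 - 40*(6 + 2*(-4 + 1)² + 3*(-4 + 1))/437 = 284 - 40*(6 + 2*(-3)² + 3*(-3))/437 = 284 - 40*(6 + 2*9 - 9)/437 = 284 - 40*(6 + 18 - 9)/437 = 284 - 40/437*15 = 284 - 600/437 = 123508/437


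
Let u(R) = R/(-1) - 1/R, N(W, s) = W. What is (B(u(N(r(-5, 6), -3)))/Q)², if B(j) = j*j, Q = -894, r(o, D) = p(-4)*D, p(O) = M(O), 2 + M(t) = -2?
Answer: 110841719041/265167323136 ≈ 0.41801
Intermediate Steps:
M(t) = -4 (M(t) = -2 - 2 = -4)
p(O) = -4
r(o, D) = -4*D
u(R) = -R - 1/R (u(R) = R*(-1) - 1/R = -R - 1/R)
B(j) = j²
(B(u(N(r(-5, 6), -3)))/Q)² = ((-(-4)*6 - 1/((-4*6)))²/(-894))² = ((-1*(-24) - 1/(-24))²*(-1/894))² = ((24 - 1*(-1/24))²*(-1/894))² = ((24 + 1/24)²*(-1/894))² = ((577/24)²*(-1/894))² = ((332929/576)*(-1/894))² = (-332929/514944)² = 110841719041/265167323136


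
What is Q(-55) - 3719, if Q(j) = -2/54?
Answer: -100414/27 ≈ -3719.0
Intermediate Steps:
Q(j) = -1/27 (Q(j) = -2*1/54 = -1/27)
Q(-55) - 3719 = -1/27 - 3719 = -100414/27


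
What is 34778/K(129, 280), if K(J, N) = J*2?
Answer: 17389/129 ≈ 134.80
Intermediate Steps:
K(J, N) = 2*J
34778/K(129, 280) = 34778/((2*129)) = 34778/258 = 34778*(1/258) = 17389/129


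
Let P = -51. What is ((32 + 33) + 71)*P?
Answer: -6936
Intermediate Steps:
((32 + 33) + 71)*P = ((32 + 33) + 71)*(-51) = (65 + 71)*(-51) = 136*(-51) = -6936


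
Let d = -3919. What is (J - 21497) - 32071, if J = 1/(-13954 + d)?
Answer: -957420865/17873 ≈ -53568.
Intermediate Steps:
J = -1/17873 (J = 1/(-13954 - 3919) = 1/(-17873) = -1/17873 ≈ -5.5950e-5)
(J - 21497) - 32071 = (-1/17873 - 21497) - 32071 = -384215882/17873 - 32071 = -957420865/17873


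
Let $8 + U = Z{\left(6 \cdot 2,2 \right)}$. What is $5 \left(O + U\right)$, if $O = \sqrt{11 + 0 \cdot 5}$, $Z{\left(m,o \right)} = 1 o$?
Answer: $-30 + 5 \sqrt{11} \approx -13.417$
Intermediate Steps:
$Z{\left(m,o \right)} = o$
$O = \sqrt{11}$ ($O = \sqrt{11 + 0} = \sqrt{11} \approx 3.3166$)
$U = -6$ ($U = -8 + 2 = -6$)
$5 \left(O + U\right) = 5 \left(\sqrt{11} - 6\right) = 5 \left(-6 + \sqrt{11}\right) = -30 + 5 \sqrt{11}$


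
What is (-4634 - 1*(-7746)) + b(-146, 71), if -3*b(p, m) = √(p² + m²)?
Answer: 3112 - √26357/3 ≈ 3057.9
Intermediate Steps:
b(p, m) = -√(m² + p²)/3 (b(p, m) = -√(p² + m²)/3 = -√(m² + p²)/3)
(-4634 - 1*(-7746)) + b(-146, 71) = (-4634 - 1*(-7746)) - √(71² + (-146)²)/3 = (-4634 + 7746) - √(5041 + 21316)/3 = 3112 - √26357/3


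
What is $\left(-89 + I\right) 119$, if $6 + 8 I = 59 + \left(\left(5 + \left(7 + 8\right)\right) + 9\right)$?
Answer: $- \frac{37485}{4} \approx -9371.3$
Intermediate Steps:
$I = \frac{41}{4}$ ($I = - \frac{3}{4} + \frac{59 + \left(\left(5 + \left(7 + 8\right)\right) + 9\right)}{8} = - \frac{3}{4} + \frac{59 + \left(\left(5 + 15\right) + 9\right)}{8} = - \frac{3}{4} + \frac{59 + \left(20 + 9\right)}{8} = - \frac{3}{4} + \frac{59 + 29}{8} = - \frac{3}{4} + \frac{1}{8} \cdot 88 = - \frac{3}{4} + 11 = \frac{41}{4} \approx 10.25$)
$\left(-89 + I\right) 119 = \left(-89 + \frac{41}{4}\right) 119 = \left(- \frac{315}{4}\right) 119 = - \frac{37485}{4}$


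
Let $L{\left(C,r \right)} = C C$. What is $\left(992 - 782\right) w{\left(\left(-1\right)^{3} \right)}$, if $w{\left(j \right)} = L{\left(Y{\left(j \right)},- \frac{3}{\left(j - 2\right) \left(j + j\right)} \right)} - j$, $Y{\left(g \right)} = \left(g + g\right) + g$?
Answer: $2100$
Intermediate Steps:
$Y{\left(g \right)} = 3 g$ ($Y{\left(g \right)} = 2 g + g = 3 g$)
$L{\left(C,r \right)} = C^{2}$
$w{\left(j \right)} = - j + 9 j^{2}$ ($w{\left(j \right)} = \left(3 j\right)^{2} - j = 9 j^{2} - j = - j + 9 j^{2}$)
$\left(992 - 782\right) w{\left(\left(-1\right)^{3} \right)} = \left(992 - 782\right) \left(-1\right)^{3} \left(-1 + 9 \left(-1\right)^{3}\right) = 210 \left(- (-1 + 9 \left(-1\right))\right) = 210 \left(- (-1 - 9)\right) = 210 \left(\left(-1\right) \left(-10\right)\right) = 210 \cdot 10 = 2100$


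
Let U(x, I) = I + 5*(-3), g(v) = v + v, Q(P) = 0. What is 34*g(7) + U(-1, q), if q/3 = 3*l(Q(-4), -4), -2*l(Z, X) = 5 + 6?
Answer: 823/2 ≈ 411.50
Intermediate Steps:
l(Z, X) = -11/2 (l(Z, X) = -(5 + 6)/2 = -½*11 = -11/2)
g(v) = 2*v
q = -99/2 (q = 3*(3*(-11/2)) = 3*(-33/2) = -99/2 ≈ -49.500)
U(x, I) = -15 + I (U(x, I) = I - 15 = -15 + I)
34*g(7) + U(-1, q) = 34*(2*7) + (-15 - 99/2) = 34*14 - 129/2 = 476 - 129/2 = 823/2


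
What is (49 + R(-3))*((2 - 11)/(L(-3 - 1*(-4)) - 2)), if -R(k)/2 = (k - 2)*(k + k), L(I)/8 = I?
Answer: 33/2 ≈ 16.500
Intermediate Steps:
L(I) = 8*I
R(k) = -4*k*(-2 + k) (R(k) = -2*(k - 2)*(k + k) = -2*(-2 + k)*2*k = -4*k*(-2 + k))
(49 + R(-3))*((2 - 11)/(L(-3 - 1*(-4)) - 2)) = (49 + 4*(-3)*(2 - 1*(-3)))*((2 - 11)/(8*(-3 - 1*(-4)) - 2)) = (49 + 4*(-3)*(2 + 3))*(-9/(8*(-3 + 4) - 2)) = (49 + 4*(-3)*5)*(-9/(8*1 - 2)) = (49 - 60)*(-9/(8 - 2)) = -(-99)/6 = -11*(-3/2) = 33/2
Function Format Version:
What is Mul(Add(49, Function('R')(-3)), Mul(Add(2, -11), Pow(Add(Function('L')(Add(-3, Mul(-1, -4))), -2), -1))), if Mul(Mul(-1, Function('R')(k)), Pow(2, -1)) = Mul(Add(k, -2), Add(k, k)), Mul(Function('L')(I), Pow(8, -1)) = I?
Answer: Rational(33, 2) ≈ 16.500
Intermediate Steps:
Function('L')(I) = Mul(8, I)
Function('R')(k) = Mul(-4, k, Add(-2, k)) (Function('R')(k) = Mul(-2, Mul(Add(k, -2), Add(k, k))) = Mul(-2, Mul(Add(-2, k), Mul(2, k))) = Mul(-2, Mul(2, k, Add(-2, k))) = Mul(-4, k, Add(-2, k)))
Mul(Add(49, Function('R')(-3)), Mul(Add(2, -11), Pow(Add(Function('L')(Add(-3, Mul(-1, -4))), -2), -1))) = Mul(Add(49, Mul(4, -3, Add(2, Mul(-1, -3)))), Mul(Add(2, -11), Pow(Add(Mul(8, Add(-3, Mul(-1, -4))), -2), -1))) = Mul(Add(49, Mul(4, -3, Add(2, 3))), Mul(-9, Pow(Add(Mul(8, Add(-3, 4)), -2), -1))) = Mul(Add(49, Mul(4, -3, 5)), Mul(-9, Pow(Add(Mul(8, 1), -2), -1))) = Mul(Add(49, -60), Mul(-9, Pow(Add(8, -2), -1))) = Mul(-11, Mul(-9, Pow(6, -1))) = Mul(-11, Mul(-9, Rational(1, 6))) = Mul(-11, Rational(-3, 2)) = Rational(33, 2)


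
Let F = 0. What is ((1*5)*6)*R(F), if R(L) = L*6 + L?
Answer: 0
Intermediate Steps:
R(L) = 7*L (R(L) = 6*L + L = 7*L)
((1*5)*6)*R(F) = ((1*5)*6)*(7*0) = (5*6)*0 = 30*0 = 0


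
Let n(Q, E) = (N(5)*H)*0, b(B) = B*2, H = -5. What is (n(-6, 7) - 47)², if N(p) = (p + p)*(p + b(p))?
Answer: 2209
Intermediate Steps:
b(B) = 2*B
N(p) = 6*p² (N(p) = (p + p)*(p + 2*p) = (2*p)*(3*p) = 6*p²)
n(Q, E) = 0 (n(Q, E) = ((6*5²)*(-5))*0 = ((6*25)*(-5))*0 = (150*(-5))*0 = -750*0 = 0)
(n(-6, 7) - 47)² = (0 - 47)² = (-47)² = 2209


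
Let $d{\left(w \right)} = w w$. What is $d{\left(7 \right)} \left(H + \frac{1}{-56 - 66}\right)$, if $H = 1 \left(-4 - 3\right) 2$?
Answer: $- \frac{83741}{122} \approx -686.4$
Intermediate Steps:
$d{\left(w \right)} = w^{2}$
$H = -14$ ($H = 1 \left(-7\right) 2 = \left(-7\right) 2 = -14$)
$d{\left(7 \right)} \left(H + \frac{1}{-56 - 66}\right) = 7^{2} \left(-14 + \frac{1}{-56 - 66}\right) = 49 \left(-14 + \frac{1}{-122}\right) = 49 \left(-14 - \frac{1}{122}\right) = 49 \left(- \frac{1709}{122}\right) = - \frac{83741}{122}$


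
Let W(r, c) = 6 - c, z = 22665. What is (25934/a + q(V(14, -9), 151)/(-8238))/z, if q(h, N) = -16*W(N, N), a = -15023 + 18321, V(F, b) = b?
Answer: 51498233/153945915615 ≈ 0.00033452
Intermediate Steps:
a = 3298
q(h, N) = -96 + 16*N (q(h, N) = -16*(6 - N) = -96 + 16*N)
(25934/a + q(V(14, -9), 151)/(-8238))/z = (25934/3298 + (-96 + 16*151)/(-8238))/22665 = (25934*(1/3298) + (-96 + 2416)*(-1/8238))*(1/22665) = (12967/1649 + 2320*(-1/8238))*(1/22665) = (12967/1649 - 1160/4119)*(1/22665) = (51498233/6792231)*(1/22665) = 51498233/153945915615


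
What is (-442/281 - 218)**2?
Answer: 3806890000/78961 ≈ 48212.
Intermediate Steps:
(-442/281 - 218)**2 = (-61700/281)**2 = 3806890000/78961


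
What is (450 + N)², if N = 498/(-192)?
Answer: 204976489/1024 ≈ 2.0017e+5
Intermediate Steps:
N = -83/32 (N = 498*(-1/192) = -83/32 ≈ -2.5938)
(450 + N)² = (450 - 83/32)² = (14317/32)² = 204976489/1024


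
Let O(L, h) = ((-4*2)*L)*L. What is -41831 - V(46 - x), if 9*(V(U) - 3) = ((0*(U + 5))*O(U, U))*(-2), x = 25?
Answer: -41834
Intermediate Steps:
O(L, h) = -8*L² (O(L, h) = (-8*L)*L = -8*L²)
V(U) = 3 (V(U) = 3 + (((0*(U + 5))*(-8*U²))*(-2))/9 = 3 + (((0*(5 + U))*(-8*U²))*(-2))/9 = 3 + ((0*(-8*U²))*(-2))/9 = 3 + (0*(-2))/9 = 3 + (⅑)*0 = 3 + 0 = 3)
-41831 - V(46 - x) = -41831 - 1*3 = -41831 - 3 = -41834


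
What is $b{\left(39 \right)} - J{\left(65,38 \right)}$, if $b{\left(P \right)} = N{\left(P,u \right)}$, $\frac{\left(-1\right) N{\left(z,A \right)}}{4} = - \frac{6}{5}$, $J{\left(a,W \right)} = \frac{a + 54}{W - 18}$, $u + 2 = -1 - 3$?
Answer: $- \frac{23}{20} \approx -1.15$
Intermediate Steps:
$u = -6$ ($u = -2 - 4 = -6$)
$J{\left(a,W \right)} = \frac{54 + a}{-18 + W}$
$N{\left(z,A \right)} = \frac{24}{5}$ ($N{\left(z,A \right)} = - 4 \left(- \frac{6}{5}\right) = - 4 \left(\left(-6\right) \frac{1}{5}\right) = \left(-4\right) \left(- \frac{6}{5}\right) = \frac{24}{5}$)
$b{\left(P \right)} = \frac{24}{5}$
$b{\left(39 \right)} - J{\left(65,38 \right)} = \frac{24}{5} - \frac{54 + 65}{-18 + 38} = \frac{24}{5} - \frac{1}{20} \cdot 119 = \frac{24}{5} - \frac{119}{20} = - \frac{23}{20}$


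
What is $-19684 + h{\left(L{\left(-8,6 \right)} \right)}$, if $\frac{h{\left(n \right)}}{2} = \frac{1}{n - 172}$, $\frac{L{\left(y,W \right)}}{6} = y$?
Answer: $- \frac{2165241}{110} \approx -19684.0$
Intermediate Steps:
$L{\left(y,W \right)} = 6 y$
$h{\left(n \right)} = \frac{2}{-172 + n}$ ($h{\left(n \right)} = \frac{2}{n - 172} = \frac{2}{-172 + n}$)
$-19684 + h{\left(L{\left(-8,6 \right)} \right)} = -19684 + \frac{2}{-172 + 6 \left(-8\right)} = -19684 + \frac{2}{-172 - 48} = -19684 + \frac{2}{-220} = -19684 + 2 \left(- \frac{1}{220}\right) = -19684 - \frac{1}{110} = - \frac{2165241}{110}$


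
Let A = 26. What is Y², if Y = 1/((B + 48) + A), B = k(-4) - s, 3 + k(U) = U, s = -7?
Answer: 1/5476 ≈ 0.00018262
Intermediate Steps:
k(U) = -3 + U
B = 0 (B = (-3 - 4) - 1*(-7) = -7 + 7 = 0)
Y = 1/74 (Y = 1/((0 + 48) + 26) = 1/(48 + 26) = 1/74 ≈ 0.013514)
Y² = (1/74)² = 1/5476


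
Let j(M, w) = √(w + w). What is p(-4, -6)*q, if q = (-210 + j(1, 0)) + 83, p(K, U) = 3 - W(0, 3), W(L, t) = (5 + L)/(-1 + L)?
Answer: -1016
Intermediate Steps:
W(L, t) = (5 + L)/(-1 + L)
p(K, U) = 8 (p(K, U) = 3 - (5 + 0)/(-1 + 0) = 3 - 5/(-1) = 3 - (-1)*5 = 3 - 1*(-5) = 3 + 5 = 8)
j(M, w) = √2*√w (j(M, w) = √(2*w) = √2*√w)
q = -127 (q = (-210 + √2*√0) + 83 = (-210 + √2*0) + 83 = (-210 + 0) + 83 = -210 + 83 = -127)
p(-4, -6)*q = 8*(-127) = -1016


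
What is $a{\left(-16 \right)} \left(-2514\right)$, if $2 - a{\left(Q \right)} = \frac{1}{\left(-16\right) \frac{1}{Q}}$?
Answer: $-2514$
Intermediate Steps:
$a{\left(Q \right)} = 2 + \frac{Q}{16}$ ($a{\left(Q \right)} = 2 - \frac{1}{\left(-16\right) \frac{1}{Q}} = 2 - - \frac{Q}{16} = 2 + \frac{Q}{16}$)
$a{\left(-16 \right)} \left(-2514\right) = \left(2 + \frac{1}{16} \left(-16\right)\right) \left(-2514\right) = \left(2 - 1\right) \left(-2514\right) = 1 \left(-2514\right) = -2514$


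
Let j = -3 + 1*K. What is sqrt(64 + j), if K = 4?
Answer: sqrt(65) ≈ 8.0623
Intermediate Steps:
j = 1 (j = -3 + 1*4 = -3 + 4 = 1)
sqrt(64 + j) = sqrt(64 + 1) = sqrt(65)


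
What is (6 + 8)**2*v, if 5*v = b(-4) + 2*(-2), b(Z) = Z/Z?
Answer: -588/5 ≈ -117.60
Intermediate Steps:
b(Z) = 1
v = -3/5 (v = (1 + 2*(-2))/5 = (1 - 4)/5 = (1/5)*(-3) = -3/5 ≈ -0.60000)
(6 + 8)**2*v = (6 + 8)**2*(-3/5) = 14**2*(-3/5) = 196*(-3/5) = -588/5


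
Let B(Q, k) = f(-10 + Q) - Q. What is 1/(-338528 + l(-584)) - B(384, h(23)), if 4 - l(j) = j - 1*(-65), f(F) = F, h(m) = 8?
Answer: 3380049/338005 ≈ 10.000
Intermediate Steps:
l(j) = -61 - j (l(j) = 4 - (j - 1*(-65)) = 4 - (j + 65) = 4 - (65 + j) = 4 + (-65 - j) = -61 - j)
B(Q, k) = -10 (B(Q, k) = (-10 + Q) - Q = -10)
1/(-338528 + l(-584)) - B(384, h(23)) = 1/(-338528 + (-61 - 1*(-584))) - 1*(-10) = 1/(-338528 + (-61 + 584)) + 10 = 1/(-338528 + 523) + 10 = 1/(-338005) + 10 = -1/338005 + 10 = 3380049/338005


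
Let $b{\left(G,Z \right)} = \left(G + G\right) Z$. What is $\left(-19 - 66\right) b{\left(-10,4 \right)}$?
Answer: $6800$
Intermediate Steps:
$b{\left(G,Z \right)} = 2 G Z$
$\left(-19 - 66\right) b{\left(-10,4 \right)} = \left(-19 - 66\right) 2 \left(-10\right) 4 = \left(-85\right) \left(-80\right) = 6800$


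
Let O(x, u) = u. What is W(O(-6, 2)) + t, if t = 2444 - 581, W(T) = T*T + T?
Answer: 1869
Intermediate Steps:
W(T) = T + T² (W(T) = T² + T = T + T²)
t = 1863
W(O(-6, 2)) + t = 2*(1 + 2) + 1863 = 2*3 + 1863 = 6 + 1863 = 1869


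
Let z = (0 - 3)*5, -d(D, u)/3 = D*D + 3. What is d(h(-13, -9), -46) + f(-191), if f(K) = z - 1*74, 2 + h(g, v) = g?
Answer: -773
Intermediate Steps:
h(g, v) = -2 + g
d(D, u) = -9 - 3*D² (d(D, u) = -3*(D*D + 3) = -3*(D² + 3) = -3*(3 + D²) = -9 - 3*D²)
z = -15 (z = -3*5 = -15)
f(K) = -89 (f(K) = -15 - 1*74 = -15 - 74 = -89)
d(h(-13, -9), -46) + f(-191) = (-9 - 3*(-2 - 13)²) - 89 = (-9 - 3*(-15)²) - 89 = (-9 - 3*225) - 89 = (-9 - 675) - 89 = -684 - 89 = -773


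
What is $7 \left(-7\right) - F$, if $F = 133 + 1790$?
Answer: $-1972$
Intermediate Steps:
$F = 1923$
$7 \left(-7\right) - F = 7 \left(-7\right) - 1923 = -49 - 1923 = -1972$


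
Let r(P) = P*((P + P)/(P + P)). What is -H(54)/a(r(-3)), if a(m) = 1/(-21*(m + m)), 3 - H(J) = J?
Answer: 6426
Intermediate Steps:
H(J) = 3 - J
r(P) = P (r(P) = P*((2*P)/((2*P))) = P*((2*P)*(1/(2*P))) = P*1 = P)
a(m) = -1/(42*m) (a(m) = 1/(-42*m) = -1/(42*m))
-H(54)/a(r(-3)) = -(3 - 1*54)/((-1/42/(-3))) = -(3 - 54)/((-1/42*(-⅓))) = -(-51)/1/126 = -(-51)*126 = -1*(-6426) = 6426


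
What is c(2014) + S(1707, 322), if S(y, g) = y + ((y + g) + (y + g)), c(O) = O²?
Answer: 4061961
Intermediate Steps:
S(y, g) = 2*g + 3*y (S(y, g) = y + ((g + y) + (g + y)) = y + (2*g + 2*y) = 2*g + 3*y)
c(2014) + S(1707, 322) = 2014² + (2*322 + 3*1707) = 4056196 + (644 + 5121) = 4056196 + 5765 = 4061961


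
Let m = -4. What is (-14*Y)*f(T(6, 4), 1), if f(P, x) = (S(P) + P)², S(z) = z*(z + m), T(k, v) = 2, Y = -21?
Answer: 1176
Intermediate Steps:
S(z) = z*(-4 + z) (S(z) = z*(z - 4) = z*(-4 + z))
f(P, x) = (P + P*(-4 + P))² (f(P, x) = (P*(-4 + P) + P)² = (P + P*(-4 + P))²)
(-14*Y)*f(T(6, 4), 1) = (-14*(-21))*(2²*(-3 + 2)²) = 294*(4*(-1)²) = 294*(4*1) = 294*4 = 1176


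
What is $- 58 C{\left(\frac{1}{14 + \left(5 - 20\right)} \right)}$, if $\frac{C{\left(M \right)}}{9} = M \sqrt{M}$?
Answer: $522 i \approx 522.0 i$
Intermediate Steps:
$C{\left(M \right)} = 9 M^{\frac{3}{2}}$ ($C{\left(M \right)} = 9 M \sqrt{M} = 9 M^{\frac{3}{2}}$)
$- 58 C{\left(\frac{1}{14 + \left(5 - 20\right)} \right)} = - 58 \cdot 9 \left(\frac{1}{14 + \left(5 - 20\right)}\right)^{\frac{3}{2}} = - 58 \cdot 9 \left(\frac{1}{14 - 15}\right)^{\frac{3}{2}} = - 58 \cdot 9 \left(\frac{1}{-1}\right)^{\frac{3}{2}} = - 58 \cdot 9 \left(-1\right)^{\frac{3}{2}} = - 58 \cdot 9 \left(- i\right) = - 58 \left(- 9 i\right) = 522 i$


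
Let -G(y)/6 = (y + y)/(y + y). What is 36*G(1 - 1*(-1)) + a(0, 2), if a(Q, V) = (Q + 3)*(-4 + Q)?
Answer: -228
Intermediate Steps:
a(Q, V) = (-4 + Q)*(3 + Q) (a(Q, V) = (3 + Q)*(-4 + Q) = (-4 + Q)*(3 + Q))
G(y) = -6 (G(y) = -6*(y + y)/(y + y) = -6*2*y/(2*y) = -6*2*y*1/(2*y) = -6*1 = -6)
36*G(1 - 1*(-1)) + a(0, 2) = 36*(-6) + (-12 + 0**2 - 1*0) = -216 + (-12 + 0 + 0) = -216 - 12 = -228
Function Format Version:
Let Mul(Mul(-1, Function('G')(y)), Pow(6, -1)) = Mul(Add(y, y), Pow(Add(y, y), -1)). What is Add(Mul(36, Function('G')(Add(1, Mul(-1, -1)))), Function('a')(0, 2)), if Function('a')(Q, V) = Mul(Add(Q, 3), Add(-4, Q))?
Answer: -228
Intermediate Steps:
Function('a')(Q, V) = Mul(Add(-4, Q), Add(3, Q)) (Function('a')(Q, V) = Mul(Add(3, Q), Add(-4, Q)) = Mul(Add(-4, Q), Add(3, Q)))
Function('G')(y) = -6 (Function('G')(y) = Mul(-6, Mul(Add(y, y), Pow(Add(y, y), -1))) = Mul(-6, Mul(Mul(2, y), Pow(Mul(2, y), -1))) = Mul(-6, Mul(Mul(2, y), Mul(Rational(1, 2), Pow(y, -1)))) = Mul(-6, 1) = -6)
Add(Mul(36, Function('G')(Add(1, Mul(-1, -1)))), Function('a')(0, 2)) = Add(Mul(36, -6), Add(-12, Pow(0, 2), Mul(-1, 0))) = Add(-216, Add(-12, 0, 0)) = Add(-216, -12) = -228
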